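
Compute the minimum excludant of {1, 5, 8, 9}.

0

0 is not in the set, so the mex is 0.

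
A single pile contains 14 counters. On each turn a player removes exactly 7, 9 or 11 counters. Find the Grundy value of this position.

2

Grundy values for subtraction set {7, 9, 11}:
g(0) = mex{} = 0
g(1) = mex{} = 0
g(2) = mex{} = 0
g(3) = mex{} = 0
g(4) = mex{} = 0
g(5) = mex{} = 0
g(6) = mex{} = 0
g(7) = mex{0} = 1
g(8) = mex{0} = 1
g(9) = mex{0} = 1
g(10) = mex{0} = 1
g(11) = mex{0} = 1
g(12) = mex{0} = 1
g(13) = mex{0} = 1
g(14) = mex{0,1} = 2
So g(14) = 2.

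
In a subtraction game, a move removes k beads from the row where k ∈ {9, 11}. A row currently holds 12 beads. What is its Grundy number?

1

Grundy values for subtraction set {9, 11}:
k:     0  1  2  3  4  5  6  7  8  9 10 11 12
g(k):  0  0  0  0  0  0  0  0  0  1  1  1  1
So g(12) = 1.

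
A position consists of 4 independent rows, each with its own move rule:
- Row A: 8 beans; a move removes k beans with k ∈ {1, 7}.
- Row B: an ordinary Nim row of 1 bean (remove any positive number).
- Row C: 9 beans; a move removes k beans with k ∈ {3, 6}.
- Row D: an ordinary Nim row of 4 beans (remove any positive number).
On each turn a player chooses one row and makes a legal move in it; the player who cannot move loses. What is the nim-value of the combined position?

5

Grundy values for row A (subtraction set {1, 7}):
g(0) = mex{} = 0
g(1) = mex{0} = 1
g(2) = mex{1} = 0
g(3) = mex{0} = 1
g(4) = mex{1} = 0
g(5) = mex{0} = 1
g(6) = mex{1} = 0
g(7) = mex{0} = 1
g(8) = mex{1} = 0
So g(8) = 0.
Row B is a plain Nim row of size 1, so its Grundy value is 1.
Grundy values for row C (subtraction set {3, 6}):
g(0) = mex{} = 0
g(1) = mex{} = 0
g(2) = mex{} = 0
g(3) = mex{0} = 1
g(4) = mex{0} = 1
g(5) = mex{0} = 1
g(6) = mex{0,1} = 2
g(7) = mex{0,1} = 2
g(8) = mex{0,1} = 2
g(9) = mex{1,2} = 0
So g(9) = 0.
Row D is a plain Nim row of size 4, so its Grundy value is 4.
By the Sprague-Grundy theorem, the Grundy value of a sum of independent games is the XOR of the component values.
Combined value = 0 XOR 1 XOR 0 XOR 4 = 5.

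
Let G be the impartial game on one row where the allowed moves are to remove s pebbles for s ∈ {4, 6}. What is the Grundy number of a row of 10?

0

Grundy values for subtraction set {4, 6}:
g(0) = mex{} = 0
g(1) = mex{} = 0
g(2) = mex{} = 0
g(3) = mex{} = 0
g(4) = mex{0} = 1
g(5) = mex{0} = 1
g(6) = mex{0} = 1
g(7) = mex{0} = 1
g(8) = mex{0,1} = 2
g(9) = mex{0,1} = 2
g(10) = mex{1} = 0
So g(10) = 0.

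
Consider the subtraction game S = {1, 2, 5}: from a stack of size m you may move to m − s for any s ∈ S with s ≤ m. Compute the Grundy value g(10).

1

Compute g(0), g(1), … for moves {1, 2, 5}:
k:     0  1  2  3  4  5  6  7  8  9 10
g(k):  0  1  2  0  1  2  0  1  2  0  1
So g(10) = 1.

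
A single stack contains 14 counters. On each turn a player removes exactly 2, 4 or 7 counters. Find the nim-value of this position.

1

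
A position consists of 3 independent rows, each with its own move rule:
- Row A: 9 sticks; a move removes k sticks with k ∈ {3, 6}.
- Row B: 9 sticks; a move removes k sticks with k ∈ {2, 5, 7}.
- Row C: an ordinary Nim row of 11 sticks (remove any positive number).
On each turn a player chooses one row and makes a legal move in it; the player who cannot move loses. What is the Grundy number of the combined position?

9

Build the Grundy sequence for row A with g(k) = mex{g(k−s) : s ∈ {3, 6}, s ≤ k}:
k:     0  1  2  3  4  5  6  7  8  9
g(k):  0  0  0  1  1  1  2  2  2  0
So g(9) = 0.
Build the Grundy sequence for row B with g(k) = mex{g(k−s) : s ∈ {2, 5, 7}, s ≤ k}:
g(0) = mex{} = 0
g(1) = mex{} = 0
g(2) = mex{0} = 1
g(3) = mex{0} = 1
g(4) = mex{1} = 0
g(5) = mex{0,1} = 2
g(6) = mex{0} = 1
g(7) = mex{0,1,2} = 3
g(8) = mex{0,1} = 2
g(9) = mex{0,1,3} = 2
So g(9) = 2.
Row C is a plain Nim row of size 11, so its Grundy value is 11.
By the Sprague-Grundy theorem, the Grundy value of a sum of independent games is the XOR of the component values.
Combined value = 0 ⊕ 2 ⊕ 11 = 9.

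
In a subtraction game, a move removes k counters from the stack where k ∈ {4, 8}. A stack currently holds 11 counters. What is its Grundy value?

2

Build the Grundy sequence with g(k) = mex{g(k−s) : s ∈ {4, 8}, s ≤ k}:
g(0) = mex{} = 0
g(1) = mex{} = 0
g(2) = mex{} = 0
g(3) = mex{} = 0
g(4) = mex{0} = 1
g(5) = mex{0} = 1
g(6) = mex{0} = 1
g(7) = mex{0} = 1
g(8) = mex{0,1} = 2
g(9) = mex{0,1} = 2
g(10) = mex{0,1} = 2
g(11) = mex{0,1} = 2
So g(11) = 2.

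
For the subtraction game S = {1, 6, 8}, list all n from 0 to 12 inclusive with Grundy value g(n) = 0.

0, 2, 4, 7, 9, 11

Grundy values for subtraction set {1, 6, 8}:
k:     0  1  2  3  4  5  6  7  8  9 10 11 12
g(k):  0  1  0  1  0  1  2  0  1  0  1  0  1
The P-positions (g = 0) in 0..12 are 0, 2, 4, 7, 9, 11.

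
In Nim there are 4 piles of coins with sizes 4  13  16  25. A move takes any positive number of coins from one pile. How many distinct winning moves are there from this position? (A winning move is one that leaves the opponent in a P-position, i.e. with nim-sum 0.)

Nim-sum: 4 ⊕ 13 ⊕ 16 ⊕ 25 = 0.
The nim-sum is already 0, so every move leaves a nonzero nim-sum — there are no winning moves.

0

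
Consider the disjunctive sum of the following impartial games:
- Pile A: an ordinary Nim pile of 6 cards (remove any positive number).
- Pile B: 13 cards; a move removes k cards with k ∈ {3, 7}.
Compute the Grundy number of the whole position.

Pile A is a plain Nim pile of size 6, so its Grundy value is 6.
Grundy values for pile B (subtraction set {3, 7}):
k:     0  1  2  3  4  5  6  7  8  9 10 11 12 13
g(k):  0  0  0  1  1  1  0  2  2  1  0  0  0  1
So g(13) = 1.
By the Sprague-Grundy theorem, the Grundy value of a sum of independent games is the XOR of the component values.
Combined value = 6 ⊕ 1 = 7.

7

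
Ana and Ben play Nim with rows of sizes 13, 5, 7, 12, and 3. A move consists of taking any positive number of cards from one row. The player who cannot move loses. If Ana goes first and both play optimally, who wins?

Nim-sum: 13 ⊕ 5 ⊕ 7 ⊕ 12 ⊕ 3 = 0.
The nim-sum is 0, so this is a P-position: the player to move is in a losing position under optimal play; Ana is about to move from it and so loses — Ben wins.

Ben wins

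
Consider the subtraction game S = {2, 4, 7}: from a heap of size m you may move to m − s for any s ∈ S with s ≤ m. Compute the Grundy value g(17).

1

Compute g(0), g(1), … for moves {2, 4, 7}:
k:     0  1  2  3  4  5  6  7  8  9 10 11 12 13 14 15 16 17
g(k):  0  0  1  1  2  2  0  3  1  0  2  1  0  2  1  0  2  1
So g(17) = 1.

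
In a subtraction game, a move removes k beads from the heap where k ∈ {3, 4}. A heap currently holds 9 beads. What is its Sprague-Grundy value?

Grundy values for subtraction set {3, 4}:
k:     0  1  2  3  4  5  6  7  8  9
g(k):  0  0  0  1  1  1  2  0  0  0
So g(9) = 0.

0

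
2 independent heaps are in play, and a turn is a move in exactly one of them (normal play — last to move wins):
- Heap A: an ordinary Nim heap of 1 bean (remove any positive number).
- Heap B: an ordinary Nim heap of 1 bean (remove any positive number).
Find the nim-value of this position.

Heap A is a plain Nim heap of size 1, so its Grundy value is 1.
Heap B is a plain Nim heap of size 1, so its Grundy value is 1.
By the Sprague-Grundy theorem, the Grundy value of a sum of independent games is the XOR of the component values.
Combined value = 1 ⊕ 1 = 0.

0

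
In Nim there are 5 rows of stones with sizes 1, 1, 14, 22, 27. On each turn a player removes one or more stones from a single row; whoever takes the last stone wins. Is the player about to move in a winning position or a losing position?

Write each in binary and XOR column by column:
  00001  (1)
  00001  (1)
  01110  (14)
  10110  (22)
  11011  (27)
  -----
  00011  (3)
The nim-sum is 3 ≠ 0, so this is an N-position: the player to move can win.

Winning position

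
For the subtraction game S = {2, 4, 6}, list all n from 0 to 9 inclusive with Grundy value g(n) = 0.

Build the Grundy sequence with g(k) = mex{g(k−s) : s ∈ {2, 4, 6}, s ≤ k}:
g(0) = mex{} = 0
g(1) = mex{} = 0
g(2) = mex{0} = 1
g(3) = mex{0} = 1
g(4) = mex{0,1} = 2
g(5) = mex{0,1} = 2
g(6) = mex{0,1,2} = 3
g(7) = mex{0,1,2} = 3
g(8) = mex{1,2,3} = 0
g(9) = mex{1,2,3} = 0
The P-positions (g = 0) in 0..9 are 0, 1, 8, 9.

0, 1, 8, 9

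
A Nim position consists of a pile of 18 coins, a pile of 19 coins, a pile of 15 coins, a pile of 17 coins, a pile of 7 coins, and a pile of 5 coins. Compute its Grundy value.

29

Nim-sum: 18 XOR 19 XOR 15 XOR 17 XOR 7 XOR 5 = 29.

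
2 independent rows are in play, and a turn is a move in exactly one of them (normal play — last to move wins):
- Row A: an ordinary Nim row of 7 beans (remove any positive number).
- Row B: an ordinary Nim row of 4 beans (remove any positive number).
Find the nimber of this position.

Row A is a plain Nim row of size 7, so its Grundy value is 7.
Row B is a plain Nim row of size 4, so its Grundy value is 4.
By the Sprague-Grundy theorem, the Grundy value of a sum of independent games is the XOR of the component values.
Combined value = 7 XOR 4 = 3.

3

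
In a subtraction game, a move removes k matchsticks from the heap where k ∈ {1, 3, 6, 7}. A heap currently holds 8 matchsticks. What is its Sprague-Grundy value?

Compute g(0), g(1), … for moves {1, 3, 6, 7}:
k:     0  1  2  3  4  5  6  7  8
g(k):  0  1  0  1  0  1  2  3  2
So g(8) = 2.

2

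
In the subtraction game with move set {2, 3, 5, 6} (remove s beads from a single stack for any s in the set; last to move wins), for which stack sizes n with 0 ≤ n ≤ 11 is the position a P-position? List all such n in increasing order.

0, 1, 8, 9

Compute g(0), g(1), … for moves {2, 3, 5, 6}:
g(0) = mex{} = 0
g(1) = mex{} = 0
g(2) = mex{0} = 1
g(3) = mex{0} = 1
g(4) = mex{0,1} = 2
g(5) = mex{0,1} = 2
g(6) = mex{0,1,2} = 3
g(7) = mex{0,1,2} = 3
g(8) = mex{1,2,3} = 0
g(9) = mex{1,2,3} = 0
g(10) = mex{0,2,3} = 1
g(11) = mex{0,2,3} = 1
The P-positions (g = 0) in 0..11 are 0, 1, 8, 9.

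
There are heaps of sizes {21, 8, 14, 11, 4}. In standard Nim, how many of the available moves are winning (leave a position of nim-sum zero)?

Compute the nim-sum pairwise:
21 ⊕ 8 = 29
29 ⊕ 14 = 19
19 ⊕ 11 = 24
24 ⊕ 4 = 28
The overall nim-sum is X = 28. A heap of size p has a winning move iff p XOR X < p (reduce it to p XOR X).
  21: 21 XOR 28 = 9 < 21 — winning move (to 9).
  8: 8 XOR 28 = 20 ≥ 8 — no move.
  14: 14 XOR 28 = 18 ≥ 14 — no move.
  11: 11 XOR 28 = 23 ≥ 11 — no move.
  4: 4 XOR 28 = 24 ≥ 4 — no move.
That gives 1 winning move.

1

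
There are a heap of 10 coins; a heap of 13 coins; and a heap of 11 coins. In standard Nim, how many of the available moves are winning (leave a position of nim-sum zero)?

3

In binary:
  1010  (10)
  1101  (13)
  1011  (11)
  ----
  1100  (12)
The overall nim-sum is X = 12. A heap of size p has a winning move iff p XOR X < p (reduce it to p XOR X).
  10: 10 XOR 12 = 6 < 10 — winning move (to 6).
  13: 13 XOR 12 = 1 < 13 — winning move (to 1).
  11: 11 XOR 12 = 7 < 11 — winning move (to 7).
That gives 3 winning moves.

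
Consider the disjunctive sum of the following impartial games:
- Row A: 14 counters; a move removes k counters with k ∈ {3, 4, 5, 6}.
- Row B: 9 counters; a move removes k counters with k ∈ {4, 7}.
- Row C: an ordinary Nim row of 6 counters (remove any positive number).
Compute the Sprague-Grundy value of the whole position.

5

Grundy values for row A (subtraction set {3, 4, 5, 6}):
g(0) = mex{} = 0
g(1) = mex{} = 0
g(2) = mex{} = 0
g(3) = mex{0} = 1
g(4) = mex{0} = 1
g(5) = mex{0} = 1
g(6) = mex{0,1} = 2
g(7) = mex{0,1} = 2
g(8) = mex{0,1} = 2
g(9) = mex{1,2} = 0
g(10) = mex{1,2} = 0
g(11) = mex{1,2} = 0
g(12) = mex{0,2} = 1
g(13) = mex{0,2} = 1
g(14) = mex{0,2} = 1
So g(14) = 1.
For row B, compute g(0), g(1), … with moves {4, 7}:
g(0) = mex{} = 0
g(1) = mex{} = 0
g(2) = mex{} = 0
g(3) = mex{} = 0
g(4) = mex{0} = 1
g(5) = mex{0} = 1
g(6) = mex{0} = 1
g(7) = mex{0} = 1
g(8) = mex{0,1} = 2
g(9) = mex{0,1} = 2
So g(9) = 2.
Row C is a plain Nim row of size 6, so its Grundy value is 6.
The value of a disjunctive sum is the nim-sum of the parts.
Combined value = 1 ⊕ 2 ⊕ 6 = 5.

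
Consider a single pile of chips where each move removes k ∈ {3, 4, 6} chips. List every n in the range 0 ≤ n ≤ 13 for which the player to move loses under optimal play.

0, 1, 2, 9, 10, 11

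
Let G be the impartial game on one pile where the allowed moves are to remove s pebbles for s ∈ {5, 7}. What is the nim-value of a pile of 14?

Build the Grundy sequence with g(k) = mex{g(k−s) : s ∈ {5, 7}, s ≤ k}:
k:     0  1  2  3  4  5  6  7  8  9 10 11 12 13 14
g(k):  0  0  0  0  0  1  1  1  1  1  2  2  0  0  0
So g(14) = 0.

0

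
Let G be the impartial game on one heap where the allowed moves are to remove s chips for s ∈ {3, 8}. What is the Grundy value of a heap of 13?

Grundy values for subtraction set {3, 8}:
g(0) = mex{} = 0
g(1) = mex{} = 0
g(2) = mex{} = 0
g(3) = mex{0} = 1
g(4) = mex{0} = 1
g(5) = mex{0} = 1
g(6) = mex{1} = 0
g(7) = mex{1} = 0
g(8) = mex{0,1} = 2
g(9) = mex{0} = 1
g(10) = mex{0} = 1
g(11) = mex{1,2} = 0
g(12) = mex{1} = 0
g(13) = mex{1} = 0
So g(13) = 0.

0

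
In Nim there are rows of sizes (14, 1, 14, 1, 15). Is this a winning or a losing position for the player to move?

Winning position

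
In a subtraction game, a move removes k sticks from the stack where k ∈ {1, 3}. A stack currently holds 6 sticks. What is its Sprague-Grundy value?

0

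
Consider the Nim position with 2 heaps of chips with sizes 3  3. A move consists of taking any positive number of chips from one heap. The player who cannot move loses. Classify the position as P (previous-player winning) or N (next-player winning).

Write each in binary and XOR column by column:
  11  (3)
  11  (3)
  --
  00  (0)
The nim-sum is 0, so this is a P-position: the player to move is in a losing position under optimal play.

P-position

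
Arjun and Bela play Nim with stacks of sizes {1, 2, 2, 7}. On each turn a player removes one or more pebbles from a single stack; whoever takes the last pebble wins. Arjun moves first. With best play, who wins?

Arjun wins

Compute the nim-sum pairwise:
1 XOR 2 = 3
3 XOR 2 = 1
1 XOR 7 = 6
The nim-sum is 6 ≠ 0, so this is an N-position: the player to move can win; Arjun has a winning move.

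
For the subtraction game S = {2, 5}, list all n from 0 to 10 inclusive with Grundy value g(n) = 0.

0, 1, 4, 7, 8

Build the Grundy sequence with g(k) = mex{g(k−s) : s ∈ {2, 5}, s ≤ k}:
k:     0  1  2  3  4  5  6  7  8  9 10
g(k):  0  0  1  1  0  2  1  0  0  1  1
The P-positions (g = 0) in 0..10 are 0, 1, 4, 7, 8.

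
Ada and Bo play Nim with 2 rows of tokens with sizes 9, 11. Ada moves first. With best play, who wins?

Ada wins

Bitwise XOR of the heap sizes:
  1001  (9)
  1011  (11)
  ----
  0010  (2)
The nim-sum is 2 ≠ 0, so this is an N-position: the player to move can win; Ada has a winning move.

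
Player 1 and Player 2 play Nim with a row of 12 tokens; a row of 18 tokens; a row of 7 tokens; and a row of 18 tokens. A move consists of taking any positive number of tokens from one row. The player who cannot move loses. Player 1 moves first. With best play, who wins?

Player 1 wins

Compute the nim-sum pairwise:
12 ⊕ 18 = 30
30 ⊕ 7 = 25
25 ⊕ 18 = 11
The nim-sum is 11 ≠ 0, so this is an N-position: the player to move can win; Player 1 has a winning move.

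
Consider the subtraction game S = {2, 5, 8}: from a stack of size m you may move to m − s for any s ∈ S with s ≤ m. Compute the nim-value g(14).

0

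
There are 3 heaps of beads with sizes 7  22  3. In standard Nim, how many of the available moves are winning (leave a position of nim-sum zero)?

1

In binary:
  00111  (7)
  10110  (22)
  00011  (3)
  -----
  10010  (18)
The overall nim-sum is X = 18. A heap of size p has a winning move iff p XOR X < p (reduce it to p XOR X).
  7: 7 XOR 18 = 21 ≥ 7 — no move.
  22: 22 XOR 18 = 4 < 22 — winning move (to 4).
  3: 3 XOR 18 = 17 ≥ 3 — no move.
That gives 1 winning move.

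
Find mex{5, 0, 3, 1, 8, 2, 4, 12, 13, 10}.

6

The values 0, 1, 2, 3, 4, 5 are all present; 6 is the first non-negative integer missing from the set.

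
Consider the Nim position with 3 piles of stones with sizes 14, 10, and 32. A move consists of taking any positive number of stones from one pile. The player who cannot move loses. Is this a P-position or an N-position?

Nim-sum: 14 XOR 10 XOR 32 = 36.
The nim-sum is 36 ≠ 0, so this is an N-position: the player to move can win.

N-position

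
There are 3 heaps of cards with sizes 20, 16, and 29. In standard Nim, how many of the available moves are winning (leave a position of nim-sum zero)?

3

Nim-sum: 20 XOR 16 XOR 29 = 25.
The overall nim-sum is X = 25. A heap of size p has a winning move iff p XOR X < p (reduce it to p XOR X).
  20: 20 XOR 25 = 13 < 20 — winning move (to 13).
  16: 16 XOR 25 = 9 < 16 — winning move (to 9).
  29: 29 XOR 25 = 4 < 29 — winning move (to 4).
That gives 3 winning moves.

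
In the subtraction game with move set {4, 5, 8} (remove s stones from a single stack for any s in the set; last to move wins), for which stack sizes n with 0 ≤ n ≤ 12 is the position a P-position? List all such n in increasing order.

Compute g(0), g(1), … for moves {4, 5, 8}:
g(0) = mex{} = 0
g(1) = mex{} = 0
g(2) = mex{} = 0
g(3) = mex{} = 0
g(4) = mex{0} = 1
g(5) = mex{0} = 1
g(6) = mex{0} = 1
g(7) = mex{0} = 1
g(8) = mex{0,1} = 2
g(9) = mex{0,1} = 2
g(10) = mex{0,1} = 2
g(11) = mex{0,1} = 2
g(12) = mex{1,2} = 0
The P-positions (g = 0) in 0..12 are 0, 1, 2, 3, 12.

0, 1, 2, 3, 12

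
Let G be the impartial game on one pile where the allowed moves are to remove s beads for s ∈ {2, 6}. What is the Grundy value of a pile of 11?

Build the Grundy sequence with g(k) = mex{g(k−s) : s ∈ {2, 6}, s ≤ k}:
g(0) = mex{} = 0
g(1) = mex{} = 0
g(2) = mex{0} = 1
g(3) = mex{0} = 1
g(4) = mex{1} = 0
g(5) = mex{1} = 0
g(6) = mex{0} = 1
g(7) = mex{0} = 1
g(8) = mex{1} = 0
g(9) = mex{1} = 0
g(10) = mex{0} = 1
g(11) = mex{0} = 1
So g(11) = 1.

1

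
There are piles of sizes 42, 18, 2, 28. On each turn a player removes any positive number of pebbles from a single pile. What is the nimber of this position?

Compute the nim-sum pairwise:
42 XOR 18 = 56
56 XOR 2 = 58
58 XOR 28 = 38

38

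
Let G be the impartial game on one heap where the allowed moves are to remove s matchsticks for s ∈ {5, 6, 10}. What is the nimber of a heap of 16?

0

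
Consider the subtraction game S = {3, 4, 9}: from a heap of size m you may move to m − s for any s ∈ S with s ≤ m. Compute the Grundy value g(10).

Build the Grundy sequence with g(k) = mex{g(k−s) : s ∈ {3, 4, 9}, s ≤ k}:
k:     0  1  2  3  4  5  6  7  8  9 10
g(k):  0  0  0  1  1  1  2  0  0  3  1
So g(10) = 1.

1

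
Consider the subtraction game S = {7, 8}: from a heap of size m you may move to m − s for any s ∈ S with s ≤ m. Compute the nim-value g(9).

Grundy values for subtraction set {7, 8}:
k:     0  1  2  3  4  5  6  7  8  9
g(k):  0  0  0  0  0  0  0  1  1  1
So g(9) = 1.

1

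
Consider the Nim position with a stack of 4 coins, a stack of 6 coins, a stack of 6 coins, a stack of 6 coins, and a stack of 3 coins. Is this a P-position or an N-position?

N-position

Compute the nim-sum pairwise:
4 XOR 6 = 2
2 XOR 6 = 4
4 XOR 6 = 2
2 XOR 3 = 1
The nim-sum is 1 ≠ 0, so this is an N-position: the player to move can win.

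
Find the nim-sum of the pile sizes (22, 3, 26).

Compute the nim-sum pairwise:
22 XOR 3 = 21
21 XOR 26 = 15

15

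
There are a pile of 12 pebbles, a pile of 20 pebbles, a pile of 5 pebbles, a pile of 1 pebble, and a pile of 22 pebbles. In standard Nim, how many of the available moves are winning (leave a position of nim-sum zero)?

Compute the nim-sum pairwise:
12 ⊕ 20 = 24
24 ⊕ 5 = 29
29 ⊕ 1 = 28
28 ⊕ 22 = 10
The overall nim-sum is X = 10. A pile of size p has a winning move iff p XOR X < p (reduce it to p XOR X).
  12: 12 XOR 10 = 6 < 12 — winning move (to 6).
  20: 20 XOR 10 = 30 ≥ 20 — no move.
  5: 5 XOR 10 = 15 ≥ 5 — no move.
  1: 1 XOR 10 = 11 ≥ 1 — no move.
  22: 22 XOR 10 = 28 ≥ 22 — no move.
That gives 1 winning move.

1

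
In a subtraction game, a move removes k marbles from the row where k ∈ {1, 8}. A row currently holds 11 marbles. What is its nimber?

0

Compute g(0), g(1), … for moves {1, 8}:
k:     0  1  2  3  4  5  6  7  8  9 10 11
g(k):  0  1  0  1  0  1  0  1  2  0  1  0
So g(11) = 0.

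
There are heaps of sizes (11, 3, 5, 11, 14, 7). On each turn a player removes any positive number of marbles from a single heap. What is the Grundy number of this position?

15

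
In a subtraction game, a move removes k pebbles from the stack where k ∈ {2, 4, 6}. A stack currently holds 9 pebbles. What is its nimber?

0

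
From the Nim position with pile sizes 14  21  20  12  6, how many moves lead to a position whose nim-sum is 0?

Nim-sum: 14 XOR 21 XOR 20 XOR 12 XOR 6 = 5.
The overall nim-sum is X = 5. A pile of size p has a winning move iff p XOR X < p (reduce it to p XOR X).
  14: 14 XOR 5 = 11 < 14 — winning move (to 11).
  21: 21 XOR 5 = 16 < 21 — winning move (to 16).
  20: 20 XOR 5 = 17 < 20 — winning move (to 17).
  12: 12 XOR 5 = 9 < 12 — winning move (to 9).
  6: 6 XOR 5 = 3 < 6 — winning move (to 3).
That gives 5 winning moves.

5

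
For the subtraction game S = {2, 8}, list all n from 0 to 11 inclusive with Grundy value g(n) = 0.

0, 1, 4, 5, 10, 11

Build the Grundy sequence with g(k) = mex{g(k−s) : s ∈ {2, 8}, s ≤ k}:
g(0) = mex{} = 0
g(1) = mex{} = 0
g(2) = mex{0} = 1
g(3) = mex{0} = 1
g(4) = mex{1} = 0
g(5) = mex{1} = 0
g(6) = mex{0} = 1
g(7) = mex{0} = 1
g(8) = mex{0,1} = 2
g(9) = mex{0,1} = 2
g(10) = mex{1,2} = 0
g(11) = mex{1,2} = 0
The P-positions (g = 0) in 0..11 are 0, 1, 4, 5, 10, 11.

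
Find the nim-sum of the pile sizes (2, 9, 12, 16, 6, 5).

Compute the nim-sum pairwise:
2 ⊕ 9 = 11
11 ⊕ 12 = 7
7 ⊕ 16 = 23
23 ⊕ 6 = 17
17 ⊕ 5 = 20

20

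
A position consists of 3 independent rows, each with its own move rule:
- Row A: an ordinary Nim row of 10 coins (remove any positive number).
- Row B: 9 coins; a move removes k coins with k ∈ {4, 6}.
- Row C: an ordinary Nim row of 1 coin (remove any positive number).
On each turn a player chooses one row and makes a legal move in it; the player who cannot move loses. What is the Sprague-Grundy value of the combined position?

9

Row A is a plain Nim row of size 10, so its Grundy value is 10.
Build the Grundy sequence for row B with g(k) = mex{g(k−s) : s ∈ {4, 6}, s ≤ k}:
g(0) = mex{} = 0
g(1) = mex{} = 0
g(2) = mex{} = 0
g(3) = mex{} = 0
g(4) = mex{0} = 1
g(5) = mex{0} = 1
g(6) = mex{0} = 1
g(7) = mex{0} = 1
g(8) = mex{0,1} = 2
g(9) = mex{0,1} = 2
So g(9) = 2.
Row C is a plain Nim row of size 1, so its Grundy value is 1.
The value of a disjunctive sum is the nim-sum of the parts.
Combined value = 10 XOR 2 XOR 1 = 9.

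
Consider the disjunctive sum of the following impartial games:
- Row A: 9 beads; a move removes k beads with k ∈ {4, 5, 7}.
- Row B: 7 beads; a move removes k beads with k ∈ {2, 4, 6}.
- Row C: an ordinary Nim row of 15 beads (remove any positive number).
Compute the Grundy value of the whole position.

14

For row A, compute g(0), g(1), … with moves {4, 5, 7}:
g(0) = mex{} = 0
g(1) = mex{} = 0
g(2) = mex{} = 0
g(3) = mex{} = 0
g(4) = mex{0} = 1
g(5) = mex{0} = 1
g(6) = mex{0} = 1
g(7) = mex{0} = 1
g(8) = mex{0,1} = 2
g(9) = mex{0,1} = 2
So g(9) = 2.
For row B, compute g(0), g(1), … with moves {2, 4, 6}:
g(0) = mex{} = 0
g(1) = mex{} = 0
g(2) = mex{0} = 1
g(3) = mex{0} = 1
g(4) = mex{0,1} = 2
g(5) = mex{0,1} = 2
g(6) = mex{0,1,2} = 3
g(7) = mex{0,1,2} = 3
So g(7) = 3.
Row C is a plain Nim row of size 15, so its Grundy value is 15.
The value of a disjunctive sum is the nim-sum of the parts.
Combined value = 2 XOR 3 XOR 15 = 14.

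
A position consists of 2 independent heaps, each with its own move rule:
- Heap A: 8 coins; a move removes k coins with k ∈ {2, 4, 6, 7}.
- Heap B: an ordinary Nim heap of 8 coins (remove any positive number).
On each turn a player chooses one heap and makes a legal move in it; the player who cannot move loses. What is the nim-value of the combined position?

Grundy values for heap A (subtraction set {2, 4, 6, 7}):
g(0) = mex{} = 0
g(1) = mex{} = 0
g(2) = mex{0} = 1
g(3) = mex{0} = 1
g(4) = mex{0,1} = 2
g(5) = mex{0,1} = 2
g(6) = mex{0,1,2} = 3
g(7) = mex{0,1,2} = 3
g(8) = mex{0,1,2,3} = 4
So g(8) = 4.
Heap B is a plain Nim heap of size 8, so its Grundy value is 8.
By the Sprague-Grundy theorem, the Grundy value of a sum of independent games is the XOR of the component values.
Combined value = 4 XOR 8 = 12.

12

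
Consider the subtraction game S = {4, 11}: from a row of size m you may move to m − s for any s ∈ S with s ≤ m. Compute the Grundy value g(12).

1

Grundy values for subtraction set {4, 11}:
k:     0  1  2  3  4  5  6  7  8  9 10 11 12
g(k):  0  0  0  0  1  1  1  1  0  0  0  2  1
So g(12) = 1.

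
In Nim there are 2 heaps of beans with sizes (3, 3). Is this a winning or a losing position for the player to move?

Losing position

Nim-sum: 3 XOR 3 = 0.
The nim-sum is 0, so this is a P-position: the player to move is in a losing position under optimal play.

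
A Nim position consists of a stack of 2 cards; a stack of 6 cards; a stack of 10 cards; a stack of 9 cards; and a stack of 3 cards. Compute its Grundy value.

Write each in binary and XOR column by column:
  0010  (2)
  0110  (6)
  1010  (10)
  1001  (9)
  0011  (3)
  ----
  0100  (4)

4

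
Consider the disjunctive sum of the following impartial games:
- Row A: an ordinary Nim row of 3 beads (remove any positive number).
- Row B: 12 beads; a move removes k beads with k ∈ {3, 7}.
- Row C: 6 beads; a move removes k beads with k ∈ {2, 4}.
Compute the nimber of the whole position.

3

Row A is a plain Nim row of size 3, so its Grundy value is 3.
Grundy values for row B (subtraction set {3, 7}):
k:     0  1  2  3  4  5  6  7  8  9 10 11 12
g(k):  0  0  0  1  1  1  0  2  2  1  0  0  0
So g(12) = 0.
Build the Grundy sequence for row C with g(k) = mex{g(k−s) : s ∈ {2, 4}, s ≤ k}:
g(0) = mex{} = 0
g(1) = mex{} = 0
g(2) = mex{0} = 1
g(3) = mex{0} = 1
g(4) = mex{0,1} = 2
g(5) = mex{0,1} = 2
g(6) = mex{1,2} = 0
So g(6) = 0.
By the Sprague-Grundy theorem, the Grundy value of a sum of independent games is the XOR of the component values.
Combined value = 3 XOR 0 XOR 0 = 3.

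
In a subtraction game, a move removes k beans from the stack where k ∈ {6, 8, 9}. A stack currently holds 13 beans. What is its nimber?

2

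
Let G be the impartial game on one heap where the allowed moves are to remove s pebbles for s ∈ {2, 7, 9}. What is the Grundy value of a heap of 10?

Grundy values for subtraction set {2, 7, 9}:
g(0) = mex{} = 0
g(1) = mex{} = 0
g(2) = mex{0} = 1
g(3) = mex{0} = 1
g(4) = mex{1} = 0
g(5) = mex{1} = 0
g(6) = mex{0} = 1
g(7) = mex{0} = 1
g(8) = mex{0,1} = 2
g(9) = mex{0,1} = 2
g(10) = mex{0,1,2} = 3
So g(10) = 3.

3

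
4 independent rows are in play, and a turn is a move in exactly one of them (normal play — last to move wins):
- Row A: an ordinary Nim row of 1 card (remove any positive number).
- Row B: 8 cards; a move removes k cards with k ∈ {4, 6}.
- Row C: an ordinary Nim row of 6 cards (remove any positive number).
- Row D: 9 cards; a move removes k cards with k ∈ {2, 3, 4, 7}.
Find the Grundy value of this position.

1

Row A is a plain Nim row of size 1, so its Grundy value is 1.
Build the Grundy sequence for row B with g(k) = mex{g(k−s) : s ∈ {4, 6}, s ≤ k}:
g(0) = mex{} = 0
g(1) = mex{} = 0
g(2) = mex{} = 0
g(3) = mex{} = 0
g(4) = mex{0} = 1
g(5) = mex{0} = 1
g(6) = mex{0} = 1
g(7) = mex{0} = 1
g(8) = mex{0,1} = 2
So g(8) = 2.
Row C is a plain Nim row of size 6, so its Grundy value is 6.
For row D, compute g(0), g(1), … with moves {2, 3, 4, 7}:
g(0) = mex{} = 0
g(1) = mex{} = 0
g(2) = mex{0} = 1
g(3) = mex{0} = 1
g(4) = mex{0,1} = 2
g(5) = mex{0,1} = 2
g(6) = mex{1,2} = 0
g(7) = mex{0,1,2} = 3
g(8) = mex{0,2} = 1
g(9) = mex{0,1,2,3} = 4
So g(9) = 4.
By the Sprague-Grundy theorem, the Grundy value of a sum of independent games is the XOR of the component values.
Combined value = 1 ⊕ 2 ⊕ 6 ⊕ 4 = 1.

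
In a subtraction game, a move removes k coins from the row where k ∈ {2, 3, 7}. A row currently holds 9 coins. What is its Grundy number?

2

Grundy values for subtraction set {2, 3, 7}:
g(0) = mex{} = 0
g(1) = mex{} = 0
g(2) = mex{0} = 1
g(3) = mex{0} = 1
g(4) = mex{0,1} = 2
g(5) = mex{1} = 0
g(6) = mex{1,2} = 0
g(7) = mex{0,2} = 1
g(8) = mex{0} = 1
g(9) = mex{0,1} = 2
So g(9) = 2.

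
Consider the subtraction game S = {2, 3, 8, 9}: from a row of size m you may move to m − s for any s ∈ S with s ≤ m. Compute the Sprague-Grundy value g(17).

Build the Grundy sequence with g(k) = mex{g(k−s) : s ∈ {2, 3, 8, 9}, s ≤ k}:
k:     0  1  2  3  4  5  6  7  8  9 10 11 12 13 14 15 16 17
g(k):  0  0  1  1  2  0  0  1  1  2  2  0  0  1  1  2  0  0
So g(17) = 0.

0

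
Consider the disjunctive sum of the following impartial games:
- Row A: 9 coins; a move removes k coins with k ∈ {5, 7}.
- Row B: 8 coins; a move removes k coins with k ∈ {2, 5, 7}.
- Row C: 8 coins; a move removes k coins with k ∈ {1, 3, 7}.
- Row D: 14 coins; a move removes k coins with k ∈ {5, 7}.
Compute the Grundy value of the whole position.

3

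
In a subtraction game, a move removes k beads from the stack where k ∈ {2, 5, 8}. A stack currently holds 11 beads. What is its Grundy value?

Build the Grundy sequence with g(k) = mex{g(k−s) : s ∈ {2, 5, 8}, s ≤ k}:
k:     0  1  2  3  4  5  6  7  8  9 10 11
g(k):  0  0  1  1  0  2  1  0  2  1  0  0
So g(11) = 0.

0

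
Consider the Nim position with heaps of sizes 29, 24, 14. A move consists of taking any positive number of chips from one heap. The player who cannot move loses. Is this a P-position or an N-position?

N-position

Bitwise XOR of the heap sizes:
  11101  (29)
  11000  (24)
  01110  (14)
  -----
  01011  (11)
The nim-sum is 11 ≠ 0, so this is an N-position: the player to move can win.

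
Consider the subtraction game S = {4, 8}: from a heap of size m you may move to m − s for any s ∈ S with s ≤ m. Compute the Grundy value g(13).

Compute g(0), g(1), … for moves {4, 8}:
k:     0  1  2  3  4  5  6  7  8  9 10 11 12 13
g(k):  0  0  0  0  1  1  1  1  2  2  2  2  0  0
So g(13) = 0.

0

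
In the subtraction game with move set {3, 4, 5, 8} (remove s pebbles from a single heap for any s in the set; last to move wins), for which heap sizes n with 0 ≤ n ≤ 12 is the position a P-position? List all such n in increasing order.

0, 1, 2, 11, 12

Compute g(0), g(1), … for moves {3, 4, 5, 8}:
k:     0  1  2  3  4  5  6  7  8  9 10 11 12
g(k):  0  0  0  1  1  1  2  2  2  3  3  0  0
The P-positions (g = 0) in 0..12 are 0, 1, 2, 11, 12.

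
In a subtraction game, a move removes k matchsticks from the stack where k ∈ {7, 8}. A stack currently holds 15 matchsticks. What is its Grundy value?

0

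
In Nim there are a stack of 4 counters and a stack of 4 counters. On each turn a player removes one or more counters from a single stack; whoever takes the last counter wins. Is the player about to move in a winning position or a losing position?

Losing position

Nim-sum: 4 XOR 4 = 0.
The nim-sum is 0, so this is a P-position: the player to move is in a losing position under optimal play.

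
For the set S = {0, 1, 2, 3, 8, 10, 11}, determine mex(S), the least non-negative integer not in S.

The values 0, 1, 2, 3 are all present; 4 is the first non-negative integer missing from the set.

4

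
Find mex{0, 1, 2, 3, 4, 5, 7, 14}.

6

The values 0, 1, 2, 3, 4, 5 are all present; 6 is the first non-negative integer missing from the set.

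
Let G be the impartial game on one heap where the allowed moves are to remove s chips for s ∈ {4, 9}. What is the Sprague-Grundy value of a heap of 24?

2

Build the Grundy sequence with g(k) = mex{g(k−s) : s ∈ {4, 9}, s ≤ k}:
k:     0  1  2  3  4  5  6  7  8  9 10 11 12 13 14 15 16 17 18 19 20 21 22 23 24
g(k):  0  0  0  0  1  1  1  1  0  2  2  2  1  0  0  0  0  1  1  1  1  0  2  2  2
So g(24) = 2.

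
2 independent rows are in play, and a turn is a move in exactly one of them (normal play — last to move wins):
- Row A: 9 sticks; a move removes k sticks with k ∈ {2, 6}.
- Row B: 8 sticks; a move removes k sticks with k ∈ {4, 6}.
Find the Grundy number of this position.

2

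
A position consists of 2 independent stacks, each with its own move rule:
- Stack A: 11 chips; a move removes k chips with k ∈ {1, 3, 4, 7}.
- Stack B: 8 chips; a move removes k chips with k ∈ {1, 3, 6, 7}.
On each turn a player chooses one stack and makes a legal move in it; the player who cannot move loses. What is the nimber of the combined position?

3

Grundy values for stack A (subtraction set {1, 3, 4, 7}):
g(0) = mex{} = 0
g(1) = mex{0} = 1
g(2) = mex{1} = 0
g(3) = mex{0} = 1
g(4) = mex{0,1} = 2
g(5) = mex{0,1,2} = 3
g(6) = mex{0,1,3} = 2
g(7) = mex{0,1,2} = 3
g(8) = mex{1,2,3} = 0
g(9) = mex{0,2,3} = 1
g(10) = mex{1,2,3} = 0
g(11) = mex{0,2,3} = 1
So g(11) = 1.
Build the Grundy sequence for stack B with g(k) = mex{g(k−s) : s ∈ {1, 3, 6, 7}, s ≤ k}:
k:     0  1  2  3  4  5  6  7  8
g(k):  0  1  0  1  0  1  2  3  2
So g(8) = 2.
By the Sprague-Grundy theorem, the Grundy value of a sum of independent games is the XOR of the component values.
Combined value = 1 XOR 2 = 3.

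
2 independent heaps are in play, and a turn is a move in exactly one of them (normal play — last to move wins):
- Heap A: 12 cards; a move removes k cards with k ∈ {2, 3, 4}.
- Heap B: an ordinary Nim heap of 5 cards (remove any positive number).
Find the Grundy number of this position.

5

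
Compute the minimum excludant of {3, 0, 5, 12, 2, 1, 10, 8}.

The values 0, 1, 2, 3 are all present; 4 is the first non-negative integer missing from the set.

4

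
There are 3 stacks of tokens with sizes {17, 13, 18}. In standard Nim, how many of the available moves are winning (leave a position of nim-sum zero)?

In binary:
  10001  (17)
  01101  (13)
  10010  (18)
  -----
  01110  (14)
The overall nim-sum is X = 14. A stack of size p has a winning move iff p XOR X < p (reduce it to p XOR X).
  17: 17 XOR 14 = 31 ≥ 17 — no move.
  13: 13 XOR 14 = 3 < 13 — winning move (to 3).
  18: 18 XOR 14 = 28 ≥ 18 — no move.
That gives 1 winning move.

1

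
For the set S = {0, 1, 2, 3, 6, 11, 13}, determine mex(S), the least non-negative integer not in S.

4

The values 0, 1, 2, 3 are all present; 4 is the first non-negative integer missing from the set.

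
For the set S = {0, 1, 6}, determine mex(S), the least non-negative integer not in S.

2

The values 0, 1 are all present; 2 is the first non-negative integer missing from the set.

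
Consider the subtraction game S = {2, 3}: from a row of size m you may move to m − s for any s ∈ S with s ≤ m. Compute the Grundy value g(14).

2

Compute g(0), g(1), … for moves {2, 3}:
k:     0  1  2  3  4  5  6  7  8  9 10 11 12 13 14
g(k):  0  0  1  1  2  0  0  1  1  2  0  0  1  1  2
So g(14) = 2.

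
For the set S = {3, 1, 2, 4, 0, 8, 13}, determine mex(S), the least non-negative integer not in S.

5

The values 0, 1, 2, 3, 4 are all present; 5 is the first non-negative integer missing from the set.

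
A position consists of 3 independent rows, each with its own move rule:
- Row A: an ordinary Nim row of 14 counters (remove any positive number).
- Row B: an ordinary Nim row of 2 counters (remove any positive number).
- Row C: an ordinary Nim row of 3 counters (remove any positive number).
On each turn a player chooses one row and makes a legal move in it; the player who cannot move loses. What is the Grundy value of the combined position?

Row A is a plain Nim row of size 14, so its Grundy value is 14.
Row B is a plain Nim row of size 2, so its Grundy value is 2.
Row C is a plain Nim row of size 3, so its Grundy value is 3.
By the Sprague-Grundy theorem, the Grundy value of a sum of independent games is the XOR of the component values.
Combined value = 14 ⊕ 2 ⊕ 3 = 15.

15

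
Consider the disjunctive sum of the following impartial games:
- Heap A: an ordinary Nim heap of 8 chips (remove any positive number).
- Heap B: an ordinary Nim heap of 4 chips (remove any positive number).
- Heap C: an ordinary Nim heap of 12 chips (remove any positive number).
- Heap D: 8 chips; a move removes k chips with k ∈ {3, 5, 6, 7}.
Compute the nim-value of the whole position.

Heap A is a plain Nim heap of size 8, so its Grundy value is 8.
Heap B is a plain Nim heap of size 4, so its Grundy value is 4.
Heap C is a plain Nim heap of size 12, so its Grundy value is 12.
For heap D, compute g(0), g(1), … with moves {3, 5, 6, 7}:
k:     0  1  2  3  4  5  6  7  8
g(k):  0  0  0  1  1  1  2  2  2
So g(8) = 2.
The value of a disjunctive sum is the nim-sum of the parts.
Combined value = 8 ⊕ 4 ⊕ 12 ⊕ 2 = 2.

2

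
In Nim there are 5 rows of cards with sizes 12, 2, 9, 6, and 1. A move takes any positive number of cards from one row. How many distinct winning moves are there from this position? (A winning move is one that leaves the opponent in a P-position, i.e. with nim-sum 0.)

In binary:
  1100  (12)
  0010  (2)
  1001  (9)
  0110  (6)
  0001  (1)
  ----
  0000  (0)
The nim-sum is already 0, so every move leaves a nonzero nim-sum — there are no winning moves.

0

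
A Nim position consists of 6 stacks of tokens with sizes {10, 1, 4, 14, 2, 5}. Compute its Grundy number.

Bitwise XOR of the heap sizes:
  1010  (10)
  0001  (1)
  0100  (4)
  1110  (14)
  0010  (2)
  0101  (5)
  ----
  0110  (6)

6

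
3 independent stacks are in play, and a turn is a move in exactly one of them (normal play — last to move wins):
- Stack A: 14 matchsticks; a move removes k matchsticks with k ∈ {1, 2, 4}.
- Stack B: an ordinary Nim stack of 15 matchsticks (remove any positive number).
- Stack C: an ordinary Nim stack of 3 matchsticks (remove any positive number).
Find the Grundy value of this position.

Build the Grundy sequence for stack A with g(k) = mex{g(k−s) : s ∈ {1, 2, 4}, s ≤ k}:
g(0) = mex{} = 0
g(1) = mex{0} = 1
g(2) = mex{0,1} = 2
g(3) = mex{1,2} = 0
g(4) = mex{0,2} = 1
g(5) = mex{0,1} = 2
g(6) = mex{1,2} = 0
g(7) = mex{0,2} = 1
g(8) = mex{0,1} = 2
g(9) = mex{1,2} = 0
g(10) = mex{0,2} = 1
g(11) = mex{0,1} = 2
g(12) = mex{1,2} = 0
g(13) = mex{0,2} = 1
g(14) = mex{0,1} = 2
So g(14) = 2.
Stack B is a plain Nim stack of size 15, so its Grundy value is 15.
Stack C is a plain Nim stack of size 3, so its Grundy value is 3.
The value of a disjunctive sum is the nim-sum of the parts.
Combined value = 2 ⊕ 15 ⊕ 3 = 14.

14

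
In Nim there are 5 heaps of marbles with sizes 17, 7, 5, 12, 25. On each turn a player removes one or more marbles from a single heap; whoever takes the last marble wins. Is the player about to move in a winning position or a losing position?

Winning position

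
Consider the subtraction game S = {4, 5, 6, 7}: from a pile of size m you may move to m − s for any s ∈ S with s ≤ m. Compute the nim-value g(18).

Grundy values for subtraction set {4, 5, 6, 7}:
k:     0  1  2  3  4  5  6  7  8  9 10 11 12 13 14 15 16 17 18
g(k):  0  0  0  0  1  1  1  1  2  2  2  0  0  0  0  1  1  1  1
So g(18) = 1.

1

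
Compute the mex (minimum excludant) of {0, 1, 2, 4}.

3

The values 0, 1, 2 are all present; 3 is the first non-negative integer missing from the set.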